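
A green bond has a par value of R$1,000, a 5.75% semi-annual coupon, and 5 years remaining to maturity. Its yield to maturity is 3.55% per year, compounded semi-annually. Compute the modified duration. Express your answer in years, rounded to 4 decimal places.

4.3707 years

Periodic yield y = 0.01775. First find Macaulay duration:
  t   CF        PV=CF/(1+0.01775)^t    t·PV
  1        28.75        28.2486        28.2486
  2        28.75        27.7559        55.5118
  3        28.75        27.2718        81.8155
  4        28.75        26.7962       107.1848
  5        28.75        26.3289       131.6444
  6        28.75        25.8697       155.2181
  7        28.75        25.4185       177.9296
  8        28.75        24.9752       199.8016
  9        28.75        24.5396       220.8566
  10    1,028.75       862.7774     8,627.7735
  Σ                  1,099.9818     9,785.9846
P = 1,099.9818; Macaulay duration = 9,785.9846 / 1,099.9818 = 8.89650 half-year periods = 4.44825 years.
Modified duration = D_Mac / (1 + y) = 4.44825 / 1.01775 = 4.37067 years.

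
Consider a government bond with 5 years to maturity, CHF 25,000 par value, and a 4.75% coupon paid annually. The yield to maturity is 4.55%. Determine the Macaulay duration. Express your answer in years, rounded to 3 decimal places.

Periodic yield y = 0.0455. Discount each cash flow and weight by its year:
  t   CF        PV=CF/(1+0.0455)^t    t·PV
  1     1,187.50     1,135.8202     1,135.8202
  2     1,187.50     1,086.3895     2,172.7789
  3     1,187.50     1,039.1100     3,117.3299
  4     1,187.50       993.8881     3,975.5522
  5    26,187.50    20,963.9857   104,819.9284
  Σ                 25,219.1933   115,221.4096
Price P = Σ PV = 25,219.1933.
Macaulay duration = Σ(t·PV) / P = 115,221.4096 / 25,219.1933 = 4.56880 years.

4.569 years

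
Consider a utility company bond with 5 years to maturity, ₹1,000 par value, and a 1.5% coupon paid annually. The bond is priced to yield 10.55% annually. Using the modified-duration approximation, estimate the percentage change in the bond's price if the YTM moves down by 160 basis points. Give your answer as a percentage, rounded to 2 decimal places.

+6.97%

Periodic yield y = 0.1055. Modified duration first:
  t   CF        PV=CF/(1+0.1055)^t    t·PV
  1        15.00        13.5685        13.5685
  2        15.00        12.2737        24.5473
  3        15.00        11.1024        33.3071
  4        15.00        10.0428        40.1713
  5     1,015.00       614.7129     3,073.5644
  Σ                    661.7002     3,185.1586
P = 661.7002; D_Mac = 4.81360 yrs; D_mod = 4.81360/(1+0.1055) = 4.35423 yrs.
ΔP/P ≈ -D_mod · Δy = -4.35423 × (-0.016) = +0.069668 = +6.9668%.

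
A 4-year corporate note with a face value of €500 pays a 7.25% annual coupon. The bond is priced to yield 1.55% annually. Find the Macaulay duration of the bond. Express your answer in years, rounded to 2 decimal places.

3.65 years

Periodic yield y = 0.0155. Discount each cash flow and weight by its year:
  t   CF        PV=CF/(1+0.0155)^t    t·PV
  1        36.25        35.6967        35.6967
  2        36.25        35.1518        70.3037
  3        36.25        34.6153       103.8459
  4       536.25       504.2520     2,017.0078
  Σ                    609.7158     2,226.8542
Price P = Σ PV = 609.7158.
Macaulay duration = Σ(t·PV) / P = 2,226.8542 / 609.7158 = 3.65228 years.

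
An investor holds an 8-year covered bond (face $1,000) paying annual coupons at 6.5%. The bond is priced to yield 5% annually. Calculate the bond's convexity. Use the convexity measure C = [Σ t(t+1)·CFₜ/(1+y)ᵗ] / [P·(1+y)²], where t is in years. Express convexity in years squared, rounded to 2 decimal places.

With y = 0.05:
  t   CF        PV=CF/(1+0.05)^t    t·PV        t(t+1)·PV
  1        65.00        61.9048        61.9048         123.8095
  2        65.00        58.9569       117.9138         353.7415
  3        65.00        56.1494       168.4483         673.7933
  4        65.00        53.4757       213.9026       1,069.5132
  5        65.00        50.9292       254.6460       1,527.8760
  6        65.00        48.5040       291.0240       2,037.1680
  7        65.00        46.1943       323.3600       2,586.8800
  8     1,065.00       720.8339     5,766.6714      51,900.0423
  Σ                  1,096.9482     7,197.8709      60,272.8239
P = 1,096.9482.
Convexity = Σ t(t+1)·PV / [P·(1+y)²] = 60,272.8239 / (1,096.9482 × 1.102500) = 49.83757.

49.84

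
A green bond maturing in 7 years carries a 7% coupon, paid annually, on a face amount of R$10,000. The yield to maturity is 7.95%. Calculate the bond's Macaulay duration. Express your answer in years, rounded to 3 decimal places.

Periodic yield y = 0.0795. Discount each cash flow and weight by its year:
  t   CF        PV=CF/(1+0.0795)^t    t·PV
  1       700.00       648.4484       648.4484
  2       700.00       600.6932     1,201.3865
  3       700.00       556.4551     1,669.3652
  4       700.00       515.4748     2,061.8993
  5       700.00       477.5126     2,387.5628
  6       700.00       442.3461     2,654.0763
  7    10,700.00     6,263.6178    43,845.3247
  Σ                  9,504.5479    54,468.0632
Price P = Σ PV = 9,504.5479.
Macaulay duration = Σ(t·PV) / P = 54,468.0632 / 9,504.5479 = 5.73074 years.

5.731 years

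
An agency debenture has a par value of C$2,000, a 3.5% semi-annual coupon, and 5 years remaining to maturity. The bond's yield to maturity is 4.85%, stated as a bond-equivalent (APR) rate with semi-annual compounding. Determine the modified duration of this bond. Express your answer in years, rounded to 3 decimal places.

Periodic yield y = 0.02425. First find Macaulay duration:
  t   CF        PV=CF/(1+0.02425)^t    t·PV
  1        35.00        34.1713        34.1713
  2        35.00        33.3623        66.7246
  3        35.00        32.5724        97.7173
  4        35.00        31.8012       127.2050
  5        35.00        31.0483       155.2416
  6        35.00        30.3132       181.8794
  7        35.00        29.5955       207.1688
  8        35.00        28.8948       231.1587
  9        35.00        28.2107       253.8966
  10    2,035.00     1,601.4179    16,014.1793
  Σ                  1,881.3879    17,369.3426
P = 1,881.3879; Macaulay duration = 17,369.3426 / 1,881.3879 = 9.23220 half-year periods = 4.61610 years.
Modified duration = D_Mac / (1 + y) = 4.61610 / 1.02425 = 4.50681 years.

4.507 years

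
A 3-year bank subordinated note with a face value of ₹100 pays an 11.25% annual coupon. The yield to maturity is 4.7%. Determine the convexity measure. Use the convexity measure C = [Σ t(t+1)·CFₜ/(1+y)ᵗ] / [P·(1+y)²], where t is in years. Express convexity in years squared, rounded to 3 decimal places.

With y = 0.047:
  t   CF        PV=CF/(1+0.047)^t    t·PV        t(t+1)·PV
  1        11.25        10.7450        10.7450          21.4900
  2        11.25        10.2626        20.5253          61.5758
  3       111.25        96.9304       290.7912       1,163.1647
  Σ                    117.9380       322.0614       1,246.2305
P = 117.9380.
Convexity = Σ t(t+1)·PV / [P·(1+y)²] = 1,246.2305 / (117.9380 × 1.096209) = 9.63943.

9.639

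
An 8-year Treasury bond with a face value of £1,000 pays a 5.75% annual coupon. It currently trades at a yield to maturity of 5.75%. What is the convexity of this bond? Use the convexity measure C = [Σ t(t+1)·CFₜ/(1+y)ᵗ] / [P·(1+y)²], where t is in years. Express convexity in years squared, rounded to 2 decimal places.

49.91

With y = 0.0575:
  t   CF        PV=CF/(1+0.0575)^t    t·PV        t(t+1)·PV
  1        57.50        54.3735        54.3735         108.7470
  2        57.50        51.4170       102.8341         308.5023
  3        57.50        48.6213       145.8640         583.4558
  4        57.50        45.9776       183.9104         919.5521
  5        57.50        43.4776       217.3882       1,304.3292
  6        57.50        41.1136       246.6816       1,726.7715
  7        57.50        38.8781       272.1468       2,177.1745
  8     1,057.50       676.1411     5,409.1292      48,682.1628
  Σ                  1,000.0000     6,632.3278      55,810.6952
P = 1,000.0000.
Convexity = Σ t(t+1)·PV / [P·(1+y)²] = 55,810.6952 / (1,000.0000 × 1.118306) = 49.90645.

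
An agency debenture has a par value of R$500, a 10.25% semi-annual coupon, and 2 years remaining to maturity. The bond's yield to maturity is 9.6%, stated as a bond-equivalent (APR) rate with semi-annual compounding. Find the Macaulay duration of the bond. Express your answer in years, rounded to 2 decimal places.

1.86 years

Periodic yield y = 0.048. Discount each cash flow and weight by its period:
  t   CF        PV=CF/(1+0.048)^t    t·PV
  1       25.625        24.4513        24.4513
  2       25.625        23.3314        46.6629
  3       25.625        22.2628        66.7884
  4      525.625       435.7435     1,742.9739
  Σ                    505.7890     1,880.8765
Price P = Σ PV = 505.7890.
Macaulay duration = Σ(t·PV) / P = 1,880.8765 / 505.7890 = 3.71870 half-year periods.
In years: 3.71870 / 2 = 1.85935 years.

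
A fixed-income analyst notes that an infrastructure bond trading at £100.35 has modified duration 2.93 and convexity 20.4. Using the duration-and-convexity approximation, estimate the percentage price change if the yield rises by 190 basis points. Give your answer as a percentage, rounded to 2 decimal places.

-5.20%

Duration effect: -D_mod·Δy = -2.93 × (+0.019) = -0.055670
Convexity effect: ½·C·(Δy)² = 0.5 × 20.4 × (0.019)² = +0.0036822
ΔP/P ≈ -0.055670 + 0.0036822 = -0.0519878
= -5.19878%.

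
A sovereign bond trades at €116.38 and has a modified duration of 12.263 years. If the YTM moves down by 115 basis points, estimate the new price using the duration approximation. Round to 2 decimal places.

€132.79

Duration approximation: ΔP/P ≈ -D_mod · Δy = -12.263 × (-0.0115) = +0.1410245.
New price ≈ 116.38 × (1 + 0.1410245) = 132.79243131.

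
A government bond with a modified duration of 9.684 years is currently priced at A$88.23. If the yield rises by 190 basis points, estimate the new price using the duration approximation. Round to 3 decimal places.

Duration approximation: ΔP/P ≈ -D_mod · Δy = -9.684 × (+0.019) = -0.183996.
New price ≈ 88.23 × (1 - 0.183996) = 71.99603292.

A$71.996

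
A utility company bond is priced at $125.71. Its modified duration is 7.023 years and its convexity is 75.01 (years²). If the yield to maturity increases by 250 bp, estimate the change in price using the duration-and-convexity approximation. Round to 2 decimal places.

-$19.12

Duration effect: -D_mod·Δy = -7.023 × (+0.025) = -0.175575
Convexity effect: ½·C·(Δy)² = 0.5 × 75.01 × (0.025)² = +0.023440625
ΔP/P ≈ -0.175575 + 0.023440625 = -0.152134375
ΔP ≈ 125.71 × (-0.152134375) = -19.12481228125.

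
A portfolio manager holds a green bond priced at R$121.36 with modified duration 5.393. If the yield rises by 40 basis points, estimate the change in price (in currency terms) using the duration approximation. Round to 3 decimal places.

-R$2.618

Duration approximation: ΔP/P ≈ -D_mod · Δy = -5.393 × (+0.004) = -0.021572.
ΔP ≈ 121.36 × (-0.021572) = -2.61797792.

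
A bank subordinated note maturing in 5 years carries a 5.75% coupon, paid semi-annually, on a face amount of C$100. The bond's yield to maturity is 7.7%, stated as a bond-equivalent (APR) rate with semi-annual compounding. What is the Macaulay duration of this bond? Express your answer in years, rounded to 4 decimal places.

4.3859 years

Periodic yield y = 0.0385. Discount each cash flow and weight by its period:
  t   CF        PV=CF/(1+0.0385)^t    t·PV
  1        2.875         2.7684         2.7684
  2        2.875         2.6658         5.3316
  3        2.875         2.5670         7.7009
  4        2.875         2.4718         9.8872
  5        2.875         2.3802        11.9008
  6        2.875         2.2919        13.7515
  7        2.875         2.2069        15.4486
  8        2.875         2.1251        17.0011
  9        2.875         2.0463        18.4171
  10     102.875        70.5090       705.0905
  Σ                     92.0325       807.2976
Price P = Σ PV = 92.0325.
Macaulay duration = Σ(t·PV) / P = 807.2976 / 92.0325 = 8.77188 half-year periods.
In years: 8.77188 / 2 = 4.38594 years.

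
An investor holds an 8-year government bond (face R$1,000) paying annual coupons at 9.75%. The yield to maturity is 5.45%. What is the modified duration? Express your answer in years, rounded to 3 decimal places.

Periodic yield y = 0.0545. First find Macaulay duration:
  t   CF        PV=CF/(1+0.0545)^t    t·PV
  1        97.50        92.4609        92.4609
  2        97.50        87.6822       175.3644
  3        97.50        83.1505       249.4515
  4        97.50        78.8530       315.4120
  5        97.50        74.7776       373.8881
  6        97.50        70.9129       425.4773
  7        97.50        67.2479       470.7351
  8     1,097.50       717.8469     5,742.7756
  Σ                  1,272.9319     7,845.5649
P = 1,272.9319; Macaulay duration = 7,845.5649 / 1,272.9319 = 6.16338 years.
Modified duration = D_Mac / (1 + y) = 6.16338 / 1.0545 = 5.84484 years.

5.845 years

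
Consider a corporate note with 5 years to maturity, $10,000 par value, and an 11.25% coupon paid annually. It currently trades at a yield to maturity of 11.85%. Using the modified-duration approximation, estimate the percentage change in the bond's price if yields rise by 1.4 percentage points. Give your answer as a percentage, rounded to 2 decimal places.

-5.10%

Periodic yield y = 0.1185. Modified duration first:
  t   CF        PV=CF/(1+0.1185)^t    t·PV
  1     1,125.00     1,005.8114     1,005.8114
  2     1,125.00       899.2502     1,798.5004
  3     1,125.00       803.9787     2,411.9362
  4     1,125.00       718.8008     2,875.2033
  5    11,125.00     6,355.0662    31,775.3309
  Σ                  9,782.9073    39,866.7822
P = 9,782.9073; D_Mac = 4.07515 yrs; D_mod = 4.07515/(1+0.1185) = 3.64340 yrs.
ΔP/P ≈ -D_mod · Δy = -3.64340 × (+0.014) = -0.051008 = -5.1008%.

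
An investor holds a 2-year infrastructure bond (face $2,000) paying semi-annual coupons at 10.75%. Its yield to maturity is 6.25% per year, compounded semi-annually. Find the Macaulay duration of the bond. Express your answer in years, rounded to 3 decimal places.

1.859 years

Periodic yield y = 0.03125. Discount each cash flow and weight by its period:
  t   CF        PV=CF/(1+0.03125)^t    t·PV
  1       107.50       104.2424       104.2424
  2       107.50       101.0836       202.1671
  3       107.50        98.0204       294.0613
  4     2,107.50     1,863.4242     7,453.6969
  Σ                  2,166.7706     8,054.1677
Price P = Σ PV = 2,166.7706.
Macaulay duration = Σ(t·PV) / P = 8,054.1677 / 2,166.7706 = 3.71713 half-year periods.
In years: 3.71713 / 2 = 1.85856 years.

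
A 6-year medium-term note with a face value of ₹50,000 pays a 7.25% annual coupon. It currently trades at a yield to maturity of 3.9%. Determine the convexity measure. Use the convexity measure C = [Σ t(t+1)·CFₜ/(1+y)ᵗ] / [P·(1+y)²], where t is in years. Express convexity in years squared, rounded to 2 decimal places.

With y = 0.039:
  t   CF        PV=CF/(1+0.039)^t    t·PV        t(t+1)·PV
  1     3,625.00     3,488.9317     3,488.9317       6,977.8633
  2     3,625.00     3,357.9708     6,715.9416      20,147.8248
  3     3,625.00     3,231.9257     9,695.7771      38,783.1084
  4     3,625.00     3,110.6118    12,442.4474      62,212.2368
  5     3,625.00     2,993.8516    14,969.2581      89,815.5488
  6    53,625.00    42,625.9450   255,755.6698   1,790,289.6884
  Σ                 58,809.2366   303,068.0256   2,008,226.2705
P = 58,809.2366.
Convexity = Σ t(t+1)·PV / [P·(1+y)²] = 2,008,226.2705 / (58,809.2366 × 1.079521) = 31.63268.

31.63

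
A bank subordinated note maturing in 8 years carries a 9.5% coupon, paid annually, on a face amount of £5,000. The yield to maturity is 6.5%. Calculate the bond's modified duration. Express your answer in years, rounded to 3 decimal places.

5.753 years

Periodic yield y = 0.065. First find Macaulay duration:
  t   CF        PV=CF/(1+0.065)^t    t·PV
  1       475.00       446.0094       446.0094
  2       475.00       418.7882       837.5763
  3       475.00       393.2283     1,179.6850
  4       475.00       369.2285     1,476.9139
  5       475.00       346.6934     1,733.4670
  6       475.00       325.5337     1,953.2022
  7       475.00       305.6655     2,139.6582
  8     5,475.00     3,308.1658    26,465.3260
  Σ                  5,913.3126    36,231.8379
P = 5,913.3126; Macaulay duration = 36,231.8379 / 5,913.3126 = 6.12716 years.
Modified duration = D_Mac / (1 + y) = 6.12716 / 1.065 = 5.75321 years.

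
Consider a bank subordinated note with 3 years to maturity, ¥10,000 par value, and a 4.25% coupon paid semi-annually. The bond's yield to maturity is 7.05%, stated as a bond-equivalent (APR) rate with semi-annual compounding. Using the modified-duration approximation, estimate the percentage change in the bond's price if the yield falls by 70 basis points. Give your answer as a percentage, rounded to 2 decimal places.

+1.92%

Periodic yield y = 0.03525. Modified duration first:
  t   CF        PV=CF/(1+0.03525)^t    t·PV
  1       212.50       205.2644       205.2644
  2       212.50       198.2752       396.5505
  3       212.50       191.5240       574.5720
  4       212.50       185.0027       740.0106
  5       212.50       178.7034       893.5168
  6    10,212.50     8,295.8451    49,775.0706
  Σ                  9,254.6148    52,584.9850
P = 9,254.6148; D_Mac = 5.68203 half-year periods = 2.84101 yrs; D_mod = 2.84101/(1+0.03525) = 2.74428 yrs.
ΔP/P ≈ -D_mod · Δy = -2.74428 × (-0.007) = +0.019210 = +1.9210%.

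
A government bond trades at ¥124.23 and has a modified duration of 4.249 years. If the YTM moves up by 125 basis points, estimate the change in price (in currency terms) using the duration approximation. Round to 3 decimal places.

-¥6.598

Duration approximation: ΔP/P ≈ -D_mod · Δy = -4.249 × (+0.0125) = -0.0531125.
ΔP ≈ 124.23 × (-0.0531125) = -6.598165875.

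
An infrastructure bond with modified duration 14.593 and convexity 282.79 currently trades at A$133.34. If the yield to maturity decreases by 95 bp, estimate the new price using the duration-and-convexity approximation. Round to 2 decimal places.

Duration effect: -D_mod·Δy = -14.593 × (-0.0095) = +0.1386335
Convexity effect: ½·C·(Δy)² = 0.5 × 282.79 × (-0.0095)² = +0.01276089875
ΔP/P ≈ +0.1386335 + 0.01276089875 = +0.15139439875
New price ≈ 133.34 × (1 + 0.15139439875) = 153.526929129325.

A$153.53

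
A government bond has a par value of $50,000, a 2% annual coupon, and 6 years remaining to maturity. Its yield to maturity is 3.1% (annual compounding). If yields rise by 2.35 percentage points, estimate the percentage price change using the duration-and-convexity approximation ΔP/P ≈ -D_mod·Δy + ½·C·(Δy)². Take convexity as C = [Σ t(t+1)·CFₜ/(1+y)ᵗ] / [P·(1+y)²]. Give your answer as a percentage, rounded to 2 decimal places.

With y = 0.031:
  t   CF        PV=CF/(1+0.031)^t    t·PV        t(t+1)·PV
  1     1,000.00       969.9321       969.9321       1,939.8642
  2     1,000.00       940.7683     1,881.5366       5,644.6097
  3     1,000.00       912.4814     2,737.4441      10,949.7764
  4     1,000.00       885.0450     3,540.1799      17,700.8994
  5     1,000.00       858.4335     4,292.1677      25,753.0060
  6    51,000.00    42,463.7344   254,782.4062   1,783,476.8432
  Σ                 47,030.3946   268,203.6665   1,845,464.9989
P = 47,030.3946; D_Mac = 5.70277 yrs; D_mod = 5.53130 yrs; C = 36.91559.
Duration effect: -5.53130 × (+0.0235) = -0.129986
Convexity effect: 0.5 × 36.91559 × (0.0235)² = +0.0101933
ΔP/P ≈ -0.129986 + 0.0101933 = -0.119792 = -11.9792%.

-11.98%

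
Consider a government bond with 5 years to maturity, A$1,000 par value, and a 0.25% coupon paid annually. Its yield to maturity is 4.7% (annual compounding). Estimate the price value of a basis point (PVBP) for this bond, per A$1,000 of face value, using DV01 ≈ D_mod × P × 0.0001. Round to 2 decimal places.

Periodic yield y = 0.047.
  t   CF        PV=CF/(1+0.047)^t    t·PV
  1         2.50         2.3878         2.3878
  2         2.50         2.2806         4.5612
  3         2.50         2.1782         6.5346
  4         2.50         2.0804         8.3217
  5     1,002.50       796.8030     3,984.0151
  Σ                    805.7300     4,005.8204
P = 805.7300; D_Mac = 4.97167 yrs; D_mod = 4.74849 yrs.
DV01 ≈ 4.74849 × 805.7300 × 0.0001 = 0.382600.

A$0.38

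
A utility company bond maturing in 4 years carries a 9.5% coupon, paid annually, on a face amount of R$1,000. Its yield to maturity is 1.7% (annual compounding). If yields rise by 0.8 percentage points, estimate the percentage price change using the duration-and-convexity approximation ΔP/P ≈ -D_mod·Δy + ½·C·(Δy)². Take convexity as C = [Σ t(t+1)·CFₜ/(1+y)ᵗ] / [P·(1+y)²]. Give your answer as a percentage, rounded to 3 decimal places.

With y = 0.017:
  t   CF        PV=CF/(1+0.017)^t    t·PV        t(t+1)·PV
  1        95.00        93.4120        93.4120         186.8240
  2        95.00        91.8505       183.7011         551.1032
  3        95.00        90.3152       270.9455       1,083.7821
  4     1,095.00     1,023.6001     4,094.4003      20,472.0014
  Σ                  1,299.1778     4,642.4589      22,293.7108
P = 1,299.1778; D_Mac = 3.57338 yrs; D_mod = 3.51365 yrs; C = 16.59097.
Duration effect: -3.51365 × (+0.008) = -0.028109
Convexity effect: 0.5 × 16.59097 × (0.008)² = +0.0005309
ΔP/P ≈ -0.028109 + 0.0005309 = -0.027578 = -2.7578%.

-2.758%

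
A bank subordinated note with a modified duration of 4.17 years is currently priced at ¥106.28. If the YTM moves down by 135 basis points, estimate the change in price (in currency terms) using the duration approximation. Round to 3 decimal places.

Duration approximation: ΔP/P ≈ -D_mod · Δy = -4.17 × (-0.0135) = +0.056295.
ΔP ≈ 106.28 × (+0.056295) = +5.9830326.

+¥5.983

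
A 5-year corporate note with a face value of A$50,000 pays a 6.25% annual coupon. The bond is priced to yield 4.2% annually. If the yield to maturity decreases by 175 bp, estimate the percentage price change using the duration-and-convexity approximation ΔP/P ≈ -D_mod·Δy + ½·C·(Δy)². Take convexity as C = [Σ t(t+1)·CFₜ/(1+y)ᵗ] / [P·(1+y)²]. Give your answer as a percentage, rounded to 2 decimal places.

+7.87%

With y = 0.042:
  t   CF        PV=CF/(1+0.042)^t    t·PV        t(t+1)·PV
  1     3,125.00     2,999.0403     2,999.0403       5,998.0806
  2     3,125.00     2,878.1577     5,756.3154      17,268.9461
  3     3,125.00     2,762.1475     8,286.4425      33,145.7699
  4     3,125.00     2,650.8133    10,603.2533      53,016.2666
  5    53,125.00    43,247.4344   216,237.1718   1,297,423.0310
  Σ                 54,537.5932   243,882.2233   1,406,852.0942
P = 54,537.5932; D_Mac = 4.47182 yrs; D_mod = 4.29157 yrs; C = 23.75839.
Duration effect: -4.29157 × (-0.0175) = +0.075103
Convexity effect: 0.5 × 23.75839 × (-0.0175)² = +0.0036380
ΔP/P ≈ +0.075103 + 0.0036380 = +0.078741 = +7.8741%.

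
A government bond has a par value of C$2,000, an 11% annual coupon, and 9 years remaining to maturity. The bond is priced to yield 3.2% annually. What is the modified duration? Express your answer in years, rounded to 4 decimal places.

6.5599 years

Periodic yield y = 0.032. First find Macaulay duration:
  t   CF        PV=CF/(1+0.032)^t    t·PV
  1       220.00       213.1783       213.1783
  2       220.00       206.5681       413.1362
  3       220.00       200.1629       600.4887
  4       220.00       193.9563       775.8252
  5       220.00       187.9422       939.7108
  6       220.00       182.1145     1,092.6869
  7       220.00       176.4675     1,235.2727
  8       220.00       170.9957     1,367.9653
  9     2,220.00     1,671.9978    15,047.9801
  Σ                  3,203.3832    21,686.2442
P = 3,203.3832; Macaulay duration = 21,686.2442 / 3,203.3832 = 6.76979 years.
Modified duration = D_Mac / (1 + y) = 6.76979 / 1.032 = 6.55988 years.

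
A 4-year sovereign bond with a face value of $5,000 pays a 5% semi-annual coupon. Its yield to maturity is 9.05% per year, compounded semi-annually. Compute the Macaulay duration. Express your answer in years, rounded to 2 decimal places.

Periodic yield y = 0.04525. Discount each cash flow and weight by its period:
  t   CF        PV=CF/(1+0.04525)^t    t·PV
  1       125.00       119.5886       119.5886
  2       125.00       114.4115       228.8230
  3       125.00       109.4585       328.3755
  4       125.00       104.7199       418.8797
  5       125.00       100.1865       500.9324
  6       125.00        95.8493       575.0958
  7       125.00        91.6999       641.8992
  8     5,125.00     3,596.9339    28,775.4714
  Σ                  4,332.8481    31,589.0656
Price P = Σ PV = 4,332.8481.
Macaulay duration = Σ(t·PV) / P = 31,589.0656 / 4,332.8481 = 7.29060 half-year periods.
In years: 7.29060 / 2 = 3.64530 years.

3.65 years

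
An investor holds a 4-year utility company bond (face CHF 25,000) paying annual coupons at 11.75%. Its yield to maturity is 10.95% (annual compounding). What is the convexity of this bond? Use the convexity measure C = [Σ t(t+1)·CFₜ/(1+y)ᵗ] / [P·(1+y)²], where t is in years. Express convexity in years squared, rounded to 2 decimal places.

With y = 0.1095:
  t   CF        PV=CF/(1+0.1095)^t    t·PV        t(t+1)·PV
  1     2,937.50     2,647.5890     2,647.5890       5,295.1780
  2     2,937.50     2,386.2902     4,772.5804      14,317.7413
  3     2,937.50     2,150.7798     6,452.3395      25,809.3580
  4    27,937.50    18,436.4931    73,745.9722     368,729.8612
  Σ                 25,621.1521    87,618.4812     414,152.1385
P = 25,621.1521.
Convexity = Σ t(t+1)·PV / [P·(1+y)²] = 414,152.1385 / (25,621.1521 × 1.230990) = 13.13127.

13.13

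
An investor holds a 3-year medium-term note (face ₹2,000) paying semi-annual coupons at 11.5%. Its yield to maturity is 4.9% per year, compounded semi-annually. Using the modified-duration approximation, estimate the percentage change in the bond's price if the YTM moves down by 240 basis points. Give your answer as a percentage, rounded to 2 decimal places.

Periodic yield y = 0.0245. Modified duration first:
  t   CF        PV=CF/(1+0.0245)^t    t·PV
  1       115.00       112.2499       112.2499
  2       115.00       109.5655       219.1310
  3       115.00       106.9454       320.8361
  4       115.00       104.3879       417.5514
  5       115.00       101.8915       509.4576
  6     2,115.00     1,829.1048    10,974.6289
  Σ                  2,364.1450    12,553.8550
P = 2,364.1450; D_Mac = 5.31010 half-year periods = 2.65505 yrs; D_mod = 2.65505/(1+0.0245) = 2.59156 yrs.
ΔP/P ≈ -D_mod · Δy = -2.59156 × (-0.024) = +0.062197 = +6.2197%.

+6.22%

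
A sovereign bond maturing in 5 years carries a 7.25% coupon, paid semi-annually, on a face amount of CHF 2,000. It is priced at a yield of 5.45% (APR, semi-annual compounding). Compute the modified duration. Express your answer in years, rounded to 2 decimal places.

4.20 years

Periodic yield y = 0.02725. First find Macaulay duration:
  t   CF        PV=CF/(1+0.02725)^t    t·PV
  1        72.50        70.5768        70.5768
  2        72.50        68.7046       137.4092
  3        72.50        66.8820       200.6461
  4        72.50        65.1079       260.4314
  5        72.50        63.3807       316.9037
  6        72.50        61.6994       370.1965
  7        72.50        60.0627       420.4390
  8        72.50        58.4694       467.7554
  9        72.50        56.9184       512.2656
  10    2,072.50     1,583.9193    15,839.1926
  Σ                  2,155.7212    18,595.8163
P = 2,155.7212; Macaulay duration = 18,595.8163 / 2,155.7212 = 8.62626 half-year periods = 4.31313 years.
Modified duration = D_Mac / (1 + y) = 4.31313 / 1.02725 = 4.19872 years.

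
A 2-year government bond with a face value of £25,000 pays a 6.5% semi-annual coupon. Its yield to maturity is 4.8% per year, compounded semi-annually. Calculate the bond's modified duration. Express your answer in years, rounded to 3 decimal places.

1.864 years

Periodic yield y = 0.024. First find Macaulay duration:
  t   CF        PV=CF/(1+0.024)^t    t·PV
  1       812.50       793.4570       793.4570
  2       812.50       774.8604     1,549.7208
  3       812.50       756.6996     2,270.0988
  4    25,812.50    23,476.3320    93,905.3280
  Σ                 25,801.3490    98,518.6045
P = 25,801.3490; Macaulay duration = 98,518.6045 / 25,801.3490 = 3.81835 half-year periods = 1.90918 years.
Modified duration = D_Mac / (1 + y) = 1.90918 / 1.024 = 1.86443 years.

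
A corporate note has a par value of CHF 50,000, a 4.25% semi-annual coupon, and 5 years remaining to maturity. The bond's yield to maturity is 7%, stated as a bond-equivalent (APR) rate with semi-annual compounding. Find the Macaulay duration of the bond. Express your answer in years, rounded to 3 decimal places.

4.523 years

Periodic yield y = 0.035. Discount each cash flow and weight by its period:
  t   CF        PV=CF/(1+0.035)^t    t·PV
  1     1,062.50     1,026.5700     1,026.5700
  2     1,062.50       991.8551     1,983.7102
  3     1,062.50       958.3141     2,874.9424
  4     1,062.50       925.9074     3,703.6295
  5     1,062.50       894.5965     4,472.9824
  6     1,062.50       864.3444     5,186.0666
  7     1,062.50       835.1154     5,845.8078
  8     1,062.50       806.8748     6,454.9982
  9     1,062.50       779.5892     7,016.3024
  10   51,062.50    36,199.1669   361,991.6693
  Σ                 44,282.3338   400,556.6789
Price P = Σ PV = 44,282.3338.
Macaulay duration = Σ(t·PV) / P = 400,556.6789 / 44,282.3338 = 9.04552 half-year periods.
In years: 9.04552 / 2 = 4.52276 years.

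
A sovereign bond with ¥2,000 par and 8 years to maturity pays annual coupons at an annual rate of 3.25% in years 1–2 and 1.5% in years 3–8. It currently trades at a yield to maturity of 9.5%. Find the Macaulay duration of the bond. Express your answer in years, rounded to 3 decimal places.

Periodic yield y = 0.095. Discount each cash flow and weight by its year:
  t   CF        PV=CF/(1+0.095)^t    t·PV
  1        65.00        59.3607        59.3607
  2        65.00        54.2107       108.4214
  3        30.00        22.8496        68.5488
  4        30.00        20.8672        83.4689
  5        30.00        19.0568        95.2841
  6        30.00        17.4035       104.4210
  7        30.00        15.8936       111.2552
  8     2,030.00       982.1619     7,857.2952
  Σ                  1,191.8041     8,488.0555
Price P = Σ PV = 1,191.8041.
Macaulay duration = Σ(t·PV) / P = 8,488.0555 / 1,191.8041 = 7.12202 years.

7.122 years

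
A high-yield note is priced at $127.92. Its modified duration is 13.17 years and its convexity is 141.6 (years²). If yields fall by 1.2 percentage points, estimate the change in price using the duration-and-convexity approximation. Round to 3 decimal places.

Duration effect: -D_mod·Δy = -13.17 × (-0.012) = +0.158040
Convexity effect: ½·C·(Δy)² = 0.5 × 141.6 × (-0.012)² = +0.0101952
ΔP/P ≈ +0.158040 + 0.0101952 = +0.1682352
ΔP ≈ 127.92 × (+0.1682352) = +21.520646784.

+$21.521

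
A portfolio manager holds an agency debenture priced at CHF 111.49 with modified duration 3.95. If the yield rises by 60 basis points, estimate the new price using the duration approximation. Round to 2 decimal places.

CHF 108.85

Duration approximation: ΔP/P ≈ -D_mod · Δy = -3.95 × (+0.006) = -0.023700.
New price ≈ 111.49 × (1 - 0.023700) = 108.847687.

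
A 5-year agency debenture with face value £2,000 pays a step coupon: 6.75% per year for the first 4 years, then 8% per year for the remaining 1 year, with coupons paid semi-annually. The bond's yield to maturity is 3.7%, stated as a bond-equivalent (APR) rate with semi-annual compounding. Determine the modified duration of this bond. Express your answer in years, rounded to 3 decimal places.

4.299 years

Periodic yield y = 0.0185. First find Macaulay duration:
  t   CF        PV=CF/(1+0.0185)^t    t·PV
  1        67.50        66.2739        66.2739
  2        67.50        65.0701       130.1403
  3        67.50        63.8882       191.6646
  4        67.50        62.7277       250.9110
  5        67.50        61.5884       307.9418
  6        67.50        60.4697       362.8180
  7        67.50        59.3713       415.5991
  8        67.50        58.2929       466.3430
  9        80.00        67.8329       610.4965
  10    2,080.00     1,731.6216    17,316.2163
  Σ                  2,297.1368    20,118.4045
P = 2,297.1368; Macaulay duration = 20,118.4045 / 2,297.1368 = 8.75804 half-year periods = 4.37902 years.
Modified duration = D_Mac / (1 + y) = 4.37902 / 1.0185 = 4.29948 years.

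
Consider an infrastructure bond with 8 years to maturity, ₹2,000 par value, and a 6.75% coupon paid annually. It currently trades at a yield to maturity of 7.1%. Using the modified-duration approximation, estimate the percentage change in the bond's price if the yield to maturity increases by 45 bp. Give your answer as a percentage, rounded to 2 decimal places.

Periodic yield y = 0.071. Modified duration first:
  t   CF        PV=CF/(1+0.071)^t    t·PV
  1       135.00       126.0504       126.0504
  2       135.00       117.6941       235.3883
  3       135.00       109.8918       329.6755
  4       135.00       102.6067       410.4270
  5       135.00        95.8046       479.0231
  6       135.00        89.4534       536.7205
  7       135.00        83.5233       584.6629
  8     2,135.00     1,233.3380     9,866.7040
  Σ                  1,958.3624    12,568.6515
P = 1,958.3624; D_Mac = 6.41794 yrs; D_mod = 6.41794/(1+0.071) = 5.99247 yrs.
ΔP/P ≈ -D_mod · Δy = -5.99247 × (+0.0045) = -0.026966 = -2.6966%.

-2.70%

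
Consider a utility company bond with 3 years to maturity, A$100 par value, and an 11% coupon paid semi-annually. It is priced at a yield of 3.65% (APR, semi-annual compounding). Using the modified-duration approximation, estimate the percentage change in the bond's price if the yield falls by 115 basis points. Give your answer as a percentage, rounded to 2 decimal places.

+3.02%

Periodic yield y = 0.01825. Modified duration first:
  t   CF        PV=CF/(1+0.01825)^t    t·PV
  1         5.50         5.4014         5.4014
  2         5.50         5.3046        10.6092
  3         5.50         5.2095        15.6286
  4         5.50         5.1162        20.4647
  5         5.50         5.0245        25.1224
  6       105.50        94.6512       567.9070
  Σ                    120.7074       645.1333
P = 120.7074; D_Mac = 5.34461 half-year periods = 2.67230 yrs; D_mod = 2.67230/(1+0.01825) = 2.62441 yrs.
ΔP/P ≈ -D_mod · Δy = -2.62441 × (-0.0115) = +0.030181 = +3.0181%.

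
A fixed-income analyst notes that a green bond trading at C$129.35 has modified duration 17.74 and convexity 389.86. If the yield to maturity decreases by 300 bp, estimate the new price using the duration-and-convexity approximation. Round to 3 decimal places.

Duration effect: -D_mod·Δy = -17.74 × (-0.03) = +0.532200
Convexity effect: ½·C·(Δy)² = 0.5 × 389.86 × (-0.03)² = +0.1754370
ΔP/P ≈ +0.532200 + 0.1754370 = +0.707637
New price ≈ 129.35 × (1 + 0.707637) = 220.88284595.

C$220.883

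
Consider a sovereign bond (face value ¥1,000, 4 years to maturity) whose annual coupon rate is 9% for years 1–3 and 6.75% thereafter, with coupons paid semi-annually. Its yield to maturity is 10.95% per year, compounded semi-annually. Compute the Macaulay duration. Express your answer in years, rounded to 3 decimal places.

Periodic yield y = 0.05475. Discount each cash flow and weight by its period:
  t   CF        PV=CF/(1+0.05475)^t    t·PV
  1        45.00        42.6641        42.6641
  2        45.00        40.4495        80.8991
  3        45.00        38.3499       115.0496
  4        45.00        36.3592       145.4368
  5        45.00        34.4719       172.3594
  6        45.00        32.6825       196.0950
  7        33.75        23.2395       162.6766
  8     1,033.75       674.8686     5,398.9492
  Σ                    923.0853     6,314.1297
Price P = Σ PV = 923.0853.
Macaulay duration = Σ(t·PV) / P = 6,314.1297 / 923.0853 = 6.84025 half-year periods.
In years: 6.84025 / 2 = 3.42012 years.

3.420 years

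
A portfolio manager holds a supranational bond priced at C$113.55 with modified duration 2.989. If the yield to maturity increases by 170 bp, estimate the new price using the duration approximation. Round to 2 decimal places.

Duration approximation: ΔP/P ≈ -D_mod · Δy = -2.989 × (+0.017) = -0.050813.
New price ≈ 113.55 × (1 - 0.050813) = 107.78018385.

C$107.78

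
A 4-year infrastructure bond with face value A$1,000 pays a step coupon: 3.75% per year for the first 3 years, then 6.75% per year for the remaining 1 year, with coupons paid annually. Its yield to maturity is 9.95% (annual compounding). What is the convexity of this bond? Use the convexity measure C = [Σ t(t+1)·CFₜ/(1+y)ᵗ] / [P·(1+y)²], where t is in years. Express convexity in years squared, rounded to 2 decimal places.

With y = 0.0995:
  t   CF        PV=CF/(1+0.0995)^t    t·PV        t(t+1)·PV
  1        37.50        34.1064        34.1064          68.2128
  2        37.50        31.0199        62.0399         186.1196
  3        37.50        28.2128        84.6383         338.5531
  4     1,067.50       730.4440     2,921.7762      14,608.8808
  Σ                    823.7831     3,102.5607      15,201.7663
P = 823.7831.
Convexity = Σ t(t+1)·PV / [P·(1+y)²] = 15,201.7663 / (823.7831 × 1.208900) = 15.26478.

15.26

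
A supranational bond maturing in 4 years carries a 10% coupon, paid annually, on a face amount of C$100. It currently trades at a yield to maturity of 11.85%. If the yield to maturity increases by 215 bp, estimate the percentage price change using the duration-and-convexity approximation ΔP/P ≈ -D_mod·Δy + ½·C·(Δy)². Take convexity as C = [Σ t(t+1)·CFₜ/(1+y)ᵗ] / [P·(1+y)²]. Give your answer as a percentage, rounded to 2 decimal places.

-6.37%

With y = 0.1185:
  t   CF        PV=CF/(1+0.1185)^t    t·PV        t(t+1)·PV
  1        10.00         8.9405         8.9405          17.8811
  2        10.00         7.9933        15.9867          47.9600
  3        10.00         7.1465        21.4394          85.7577
  4       110.00        70.2827       281.1310       1,405.6550
  Σ                     94.3631       327.4976       1,557.2538
P = 94.3631; D_Mac = 3.47061 yrs; D_mod = 3.10292 yrs; C = 13.19123.
Duration effect: -3.10292 × (+0.0215) = -0.066713
Convexity effect: 0.5 × 13.19123 × (0.0215)² = +0.0030488
ΔP/P ≈ -0.066713 + 0.0030488 = -0.063664 = -6.3664%.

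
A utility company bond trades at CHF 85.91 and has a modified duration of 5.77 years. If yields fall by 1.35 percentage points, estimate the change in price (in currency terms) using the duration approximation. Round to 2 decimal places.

Duration approximation: ΔP/P ≈ -D_mod · Δy = -5.77 × (-0.0135) = +0.077895.
ΔP ≈ 85.91 × (+0.077895) = +6.69195945.

+CHF 6.69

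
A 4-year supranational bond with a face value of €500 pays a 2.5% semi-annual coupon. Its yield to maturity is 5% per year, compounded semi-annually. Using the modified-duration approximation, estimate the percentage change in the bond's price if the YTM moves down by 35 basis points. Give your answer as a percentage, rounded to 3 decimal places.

Periodic yield y = 0.025. Modified duration first:
  t   CF        PV=CF/(1+0.025)^t    t·PV
  1         6.25         6.0976         6.0976
  2         6.25         5.9488        11.8977
  3         6.25         5.8037        17.4112
  4         6.25         5.6622        22.6488
  5         6.25         5.5241        27.6204
  6         6.25         5.3894        32.3361
  7         6.25         5.2579        36.8054
  8       506.25       415.5030     3,324.0236
  Σ                    455.1866     3,478.8408
P = 455.1866; D_Mac = 7.64267 half-year periods = 3.82133 yrs; D_mod = 3.82133/(1+0.025) = 3.72813 yrs.
ΔP/P ≈ -D_mod · Δy = -3.72813 × (-0.0035) = +0.013048 = +1.3048%.

+1.305%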